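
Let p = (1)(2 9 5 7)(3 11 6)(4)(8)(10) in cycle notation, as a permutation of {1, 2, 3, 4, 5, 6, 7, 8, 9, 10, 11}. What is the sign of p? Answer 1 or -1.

The cycle lengths are 4, 3, 1, 1, 1, 1.
A cycle is odd iff its length is even; p has 1 even-length cycle, so sgn(p) = (−1)^1 and p is odd.

-1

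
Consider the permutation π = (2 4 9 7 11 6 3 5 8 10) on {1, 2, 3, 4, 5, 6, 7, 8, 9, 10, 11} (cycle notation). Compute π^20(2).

2 lies in the 10-cycle (2 4 9 7 11 6 3 5 8 10).
Powers repeat with period 10 on this cycle, and 20 mod 10 = 0, so π^20(2) = π^0(2).
So π^20(2) = 2.

2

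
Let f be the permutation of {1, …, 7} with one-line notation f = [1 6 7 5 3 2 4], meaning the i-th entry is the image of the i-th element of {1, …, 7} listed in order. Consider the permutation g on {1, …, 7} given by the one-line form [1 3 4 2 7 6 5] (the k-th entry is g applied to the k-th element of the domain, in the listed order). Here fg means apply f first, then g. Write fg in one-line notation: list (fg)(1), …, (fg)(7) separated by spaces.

1 6 5 7 4 3 2

(fg)(x) = g(f(x)). Computing each image: g(f(1)) = g(1) = 1, g(f(2)) = g(6) = 6, g(f(3)) = g(7) = 5, g(f(4)) = g(5) = 7, g(f(5)) = g(3) = 4, g(f(6)) = g(2) = 3, g(f(7)) = g(4) = 2.
Hence fg = [1 6 5 7 4 3 2].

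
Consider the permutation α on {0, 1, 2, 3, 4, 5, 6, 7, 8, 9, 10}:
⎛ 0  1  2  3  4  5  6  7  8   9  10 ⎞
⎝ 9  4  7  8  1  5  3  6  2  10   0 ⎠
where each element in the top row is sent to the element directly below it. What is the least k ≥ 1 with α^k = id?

Decomposing into disjoint cycles gives cycle lengths 5, 3, 2, 1.
Since disjoint cycles commute, ord(α) = lcm(5, 3, 2) = 30.

30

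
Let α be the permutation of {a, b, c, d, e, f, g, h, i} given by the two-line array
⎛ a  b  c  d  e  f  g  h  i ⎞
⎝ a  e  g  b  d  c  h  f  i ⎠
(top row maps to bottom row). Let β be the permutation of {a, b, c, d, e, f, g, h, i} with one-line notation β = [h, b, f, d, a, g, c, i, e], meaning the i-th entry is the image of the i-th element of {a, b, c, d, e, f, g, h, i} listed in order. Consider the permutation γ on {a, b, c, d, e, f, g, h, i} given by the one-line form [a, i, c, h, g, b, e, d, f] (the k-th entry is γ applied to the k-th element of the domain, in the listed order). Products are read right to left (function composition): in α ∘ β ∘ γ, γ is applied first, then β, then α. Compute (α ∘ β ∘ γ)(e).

g

Apply the permutations in order: γ(e) = g, then β(g) = c, then α(c) = g. So (α ∘ β ∘ γ)(e) = g.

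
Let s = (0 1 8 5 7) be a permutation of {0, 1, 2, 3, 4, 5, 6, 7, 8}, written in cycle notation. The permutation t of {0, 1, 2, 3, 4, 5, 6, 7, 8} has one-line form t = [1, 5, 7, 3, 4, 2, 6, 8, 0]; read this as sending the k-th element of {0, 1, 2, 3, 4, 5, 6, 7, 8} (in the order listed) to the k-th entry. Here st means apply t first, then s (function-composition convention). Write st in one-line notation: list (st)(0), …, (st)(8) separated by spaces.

8 7 0 3 4 2 6 5 1

For each element, apply t then s: 0 → 1 → 8; 1 → 5 → 7; 2 → 7 → 0; 3 → 3 → 3; 4 → 4 → 4; 5 → 2 → 2; 6 → 6 → 6; 7 → 8 → 5; 8 → 0 → 1.
Collecting the images, st = [8 7 0 3 4 2 6 5 1].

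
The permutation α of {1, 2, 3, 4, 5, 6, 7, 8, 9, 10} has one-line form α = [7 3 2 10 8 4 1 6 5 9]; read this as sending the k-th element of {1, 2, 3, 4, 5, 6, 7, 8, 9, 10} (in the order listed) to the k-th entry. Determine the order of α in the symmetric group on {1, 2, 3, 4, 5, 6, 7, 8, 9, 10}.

Decomposing into disjoint cycles gives cycle lengths 6, 2, 2.
The order is lcm(6, 2, 2) = 6.

6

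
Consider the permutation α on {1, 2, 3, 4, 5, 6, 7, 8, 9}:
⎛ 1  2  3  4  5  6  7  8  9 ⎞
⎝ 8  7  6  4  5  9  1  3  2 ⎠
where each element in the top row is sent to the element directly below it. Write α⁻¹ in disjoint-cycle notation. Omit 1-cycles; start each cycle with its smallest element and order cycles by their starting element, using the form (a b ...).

The cycle decomposition of α is (1 8 3 6 9 2 7).
The inverse reverses every cycle; in canonical form, α⁻¹ = (1 7 2 9 6 3 8).

(1 7 2 9 6 3 8)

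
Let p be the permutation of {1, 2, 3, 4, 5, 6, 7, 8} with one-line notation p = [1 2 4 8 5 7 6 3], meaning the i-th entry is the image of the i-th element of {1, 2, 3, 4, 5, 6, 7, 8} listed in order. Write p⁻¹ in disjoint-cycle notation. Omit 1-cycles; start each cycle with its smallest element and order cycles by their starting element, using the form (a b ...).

(3 8 4)(6 7)

First write p in disjoint cycles: (3 4 8)(6 7).
Reversing each cycle (and rotating so the smallest element leads) gives p⁻¹ = (3 8 4)(6 7).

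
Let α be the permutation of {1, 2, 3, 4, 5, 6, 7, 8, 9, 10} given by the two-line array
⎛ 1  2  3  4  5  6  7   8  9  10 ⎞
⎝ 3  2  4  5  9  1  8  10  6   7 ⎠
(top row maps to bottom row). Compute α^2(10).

8

Tracing 10 → 7 → … returns to 10 after 3 steps, so 10 lies in a 3-cycle (7, 8, 10).
Advancing 2 steps from 10: 10 → 7 → 8.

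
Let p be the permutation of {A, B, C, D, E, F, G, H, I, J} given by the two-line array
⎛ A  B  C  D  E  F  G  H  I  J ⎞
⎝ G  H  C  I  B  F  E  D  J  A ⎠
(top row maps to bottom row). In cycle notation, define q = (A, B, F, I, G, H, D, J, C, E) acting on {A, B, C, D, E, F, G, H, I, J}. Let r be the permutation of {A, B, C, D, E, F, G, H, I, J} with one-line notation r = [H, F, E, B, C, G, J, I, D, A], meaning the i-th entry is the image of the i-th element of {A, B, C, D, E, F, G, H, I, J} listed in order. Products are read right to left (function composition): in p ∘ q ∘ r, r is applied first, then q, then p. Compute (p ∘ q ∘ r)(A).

I

Chase A: r(A) = H; q(H) = D; p(D) = I. Hence (p ∘ q ∘ r)(A) = I.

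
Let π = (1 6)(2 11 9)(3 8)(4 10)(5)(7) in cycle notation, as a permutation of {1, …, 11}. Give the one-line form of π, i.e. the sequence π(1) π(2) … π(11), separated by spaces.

Reading each image from the cycles: 1↦6, 2↦11, 3↦8, 4↦10, 5↦5, 6↦1, 7↦7, 8↦3, 9↦2, 10↦4, 11↦9.
Listing these in domain order gives 6 11 8 10 5 1 7 3 2 4 9.

6 11 8 10 5 1 7 3 2 4 9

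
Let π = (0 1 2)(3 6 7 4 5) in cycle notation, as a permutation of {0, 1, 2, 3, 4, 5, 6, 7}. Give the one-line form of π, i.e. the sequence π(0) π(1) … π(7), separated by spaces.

Image by image: 0↦1, 1↦2, 2↦0, 3↦6, 4↦5, 5↦3, 6↦7, 7↦4.
So the one-line form is 1 2 0 6 5 3 7 4.

1 2 0 6 5 3 7 4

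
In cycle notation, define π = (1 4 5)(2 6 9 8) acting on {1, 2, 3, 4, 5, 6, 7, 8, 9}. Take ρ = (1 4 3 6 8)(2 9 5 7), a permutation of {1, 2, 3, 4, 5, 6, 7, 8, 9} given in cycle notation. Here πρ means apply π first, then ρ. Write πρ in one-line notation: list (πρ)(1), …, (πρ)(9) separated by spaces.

3 8 6 7 4 5 2 9 1

For each element, apply π then ρ: 1 → 4 → 3; 2 → 6 → 8; 3 → 3 → 6; 4 → 5 → 7; 5 → 1 → 4; 6 → 9 → 5; 7 → 7 → 2; 8 → 2 → 9; 9 → 8 → 1.
Collecting the images, πρ = [3 8 6 7 4 5 2 9 1].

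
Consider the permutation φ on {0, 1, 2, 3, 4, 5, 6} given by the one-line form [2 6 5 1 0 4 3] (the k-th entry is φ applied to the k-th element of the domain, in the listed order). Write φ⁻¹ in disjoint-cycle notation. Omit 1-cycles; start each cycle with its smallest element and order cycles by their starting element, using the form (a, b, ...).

First write φ in disjoint cycles: (0, 2, 5, 4)(1, 6, 3).
The inverse reverses every cycle; in canonical form, φ⁻¹ = (0, 4, 5, 2)(1, 3, 6).

(0, 4, 5, 2)(1, 3, 6)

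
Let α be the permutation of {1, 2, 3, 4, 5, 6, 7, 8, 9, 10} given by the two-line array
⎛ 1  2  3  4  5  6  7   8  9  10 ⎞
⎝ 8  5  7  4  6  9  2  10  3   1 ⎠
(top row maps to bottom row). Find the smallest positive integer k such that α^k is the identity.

The disjoint-cycle form of α has cycle lengths 6, 3, 1.
The order of α is the least common multiple of its cycle lengths: lcm(6, 3) = 6.

6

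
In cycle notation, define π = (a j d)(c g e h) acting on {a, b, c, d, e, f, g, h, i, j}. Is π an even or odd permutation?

odd

The cycle lengths are 4, 3, 1, 1, 1.
A cycle is odd iff its length is even; π has 1 even-length cycle, so sgn(π) = (−1)^1 and π is odd.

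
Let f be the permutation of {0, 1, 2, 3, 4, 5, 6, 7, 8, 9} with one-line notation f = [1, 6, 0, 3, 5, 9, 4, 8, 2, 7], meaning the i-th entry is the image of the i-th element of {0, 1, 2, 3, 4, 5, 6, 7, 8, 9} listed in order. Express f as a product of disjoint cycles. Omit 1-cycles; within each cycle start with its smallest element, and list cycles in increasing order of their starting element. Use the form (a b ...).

(0 1 6 4 5 9 7 8 2)

Start at 0 and follow images: 0 → 1 → 6 → 4 → 5 → 9 → 7 → 8 → 2 → 0, giving the cycle (0 1 6 4 5 9 7 8 2).
Repeating from the next unused element and collecting all non-trivial cycles gives (0 1 6 4 5 9 7 8 2).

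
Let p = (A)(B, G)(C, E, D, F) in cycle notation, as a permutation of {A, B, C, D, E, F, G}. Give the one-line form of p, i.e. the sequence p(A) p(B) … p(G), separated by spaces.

Reading each image from the cycles: A→A, B→G, C→E, D→F, E→D, F→C, G→B.
Listing these in domain order gives A G E F D C B.

A G E F D C B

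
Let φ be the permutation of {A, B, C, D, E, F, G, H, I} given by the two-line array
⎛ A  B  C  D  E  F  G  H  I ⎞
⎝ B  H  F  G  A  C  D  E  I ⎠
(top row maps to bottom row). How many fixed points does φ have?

The fixed points (elements with φ(x) = x) are {I}, so there is 1.

1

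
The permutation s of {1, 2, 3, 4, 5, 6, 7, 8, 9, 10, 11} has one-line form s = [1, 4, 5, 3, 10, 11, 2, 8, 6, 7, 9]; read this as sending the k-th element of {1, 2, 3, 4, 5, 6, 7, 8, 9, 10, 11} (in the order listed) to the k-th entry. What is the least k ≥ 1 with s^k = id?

6

The disjoint-cycle form of s has cycle lengths 6, 3, 1, 1.
The order of s is the least common multiple of its cycle lengths: lcm(6, 3) = 6.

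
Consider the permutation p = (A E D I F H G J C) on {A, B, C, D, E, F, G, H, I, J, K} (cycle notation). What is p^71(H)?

H lies in the 9-cycle (A E D I F H G J C).
Powers repeat with period 9 on this cycle, and 71 mod 9 = 8, so p^71(H) = p^8(H).
Advancing 8 steps from H: H → G → J → C → A → E → D → I → F.

F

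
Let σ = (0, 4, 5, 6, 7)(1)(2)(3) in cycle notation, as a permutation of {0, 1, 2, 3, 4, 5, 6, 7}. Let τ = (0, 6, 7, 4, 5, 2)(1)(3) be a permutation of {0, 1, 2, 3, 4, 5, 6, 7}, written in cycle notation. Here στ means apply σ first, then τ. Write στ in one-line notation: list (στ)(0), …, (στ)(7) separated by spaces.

5 1 0 3 2 7 4 6

Chase each element through σ then τ: 0 → 4 → 5; 1 → 1 → 1; 2 → 2 → 0; 3 → 3 → 3; 4 → 5 → 2; 5 → 6 → 7; 6 → 7 → 4; 7 → 0 → 6.
So στ in one-line form is 5 1 0 3 2 7 4 6.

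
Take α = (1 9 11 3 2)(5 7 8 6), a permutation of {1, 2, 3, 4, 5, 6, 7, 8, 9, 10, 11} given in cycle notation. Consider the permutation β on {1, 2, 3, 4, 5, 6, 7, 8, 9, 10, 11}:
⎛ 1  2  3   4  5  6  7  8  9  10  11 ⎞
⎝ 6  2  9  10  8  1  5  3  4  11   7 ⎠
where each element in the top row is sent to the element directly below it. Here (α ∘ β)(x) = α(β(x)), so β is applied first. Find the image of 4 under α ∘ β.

10

β(4) = 10, then α(10) = 10; composing gives (α ∘ β)(4) = 10.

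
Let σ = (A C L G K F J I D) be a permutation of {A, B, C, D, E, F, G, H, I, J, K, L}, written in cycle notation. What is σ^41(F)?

C

F lies in the 9-cycle (A C L G K F J I D).
Since the cycle has length 9, σ^41 acts on it the same as σ^5 (41 mod 9 = 5).
Stepping 5 places around the cycle: F → J → I → D → A → C.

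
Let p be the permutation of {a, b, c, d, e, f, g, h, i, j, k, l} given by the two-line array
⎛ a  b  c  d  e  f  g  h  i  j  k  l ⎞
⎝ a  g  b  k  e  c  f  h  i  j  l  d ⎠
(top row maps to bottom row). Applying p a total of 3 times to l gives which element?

Tracing l → d → … returns to l after 3 steps, so l lies in a 3-cycle (d, k, l).
On a 3-cycle, p^3 is the identity, so p^3 = p^0 there (3 ≡ 0 mod 3).
So p^3(l) = l.

l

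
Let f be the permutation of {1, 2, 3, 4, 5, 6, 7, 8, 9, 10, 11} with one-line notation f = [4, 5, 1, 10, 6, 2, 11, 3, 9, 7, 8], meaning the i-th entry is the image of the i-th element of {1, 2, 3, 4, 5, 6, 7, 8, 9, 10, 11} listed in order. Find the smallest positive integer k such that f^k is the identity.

Decomposing into disjoint cycles gives cycle lengths 7, 3, 1.
Since disjoint cycles commute, ord(f) = lcm(7, 3) = 21.

21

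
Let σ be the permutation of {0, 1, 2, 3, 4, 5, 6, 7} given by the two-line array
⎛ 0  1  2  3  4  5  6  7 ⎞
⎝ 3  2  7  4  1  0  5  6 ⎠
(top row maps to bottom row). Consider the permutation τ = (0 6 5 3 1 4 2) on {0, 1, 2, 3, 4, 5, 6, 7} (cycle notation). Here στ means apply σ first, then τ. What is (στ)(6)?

3

(στ)(6) = τ(σ(6)). σ(6) = 5, then τ(5) = 3. So (στ)(6) = 3.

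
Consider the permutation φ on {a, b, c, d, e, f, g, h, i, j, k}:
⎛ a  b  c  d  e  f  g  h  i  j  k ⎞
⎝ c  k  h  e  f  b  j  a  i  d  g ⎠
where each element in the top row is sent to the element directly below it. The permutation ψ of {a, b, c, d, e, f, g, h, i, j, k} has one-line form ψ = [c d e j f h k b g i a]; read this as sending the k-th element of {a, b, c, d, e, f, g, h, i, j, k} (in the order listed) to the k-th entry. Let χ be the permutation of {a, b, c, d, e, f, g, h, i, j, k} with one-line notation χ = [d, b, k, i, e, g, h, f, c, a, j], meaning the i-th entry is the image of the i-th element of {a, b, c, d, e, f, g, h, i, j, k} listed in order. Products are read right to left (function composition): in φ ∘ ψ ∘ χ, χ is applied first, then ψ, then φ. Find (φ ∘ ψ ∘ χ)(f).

g

(φ ∘ ψ ∘ χ)(f) = φ(ψ(χ(f))). χ(f) = g, then ψ(g) = k, then φ(k) = g, so the result is g.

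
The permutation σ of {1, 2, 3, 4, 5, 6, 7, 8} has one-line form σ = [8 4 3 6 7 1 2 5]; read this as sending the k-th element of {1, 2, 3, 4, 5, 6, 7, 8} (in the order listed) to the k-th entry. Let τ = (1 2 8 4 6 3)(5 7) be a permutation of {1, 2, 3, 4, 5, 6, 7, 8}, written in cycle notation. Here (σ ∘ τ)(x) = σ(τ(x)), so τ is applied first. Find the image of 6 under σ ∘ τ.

3

(σ ∘ τ)(6) = σ(τ(6)). τ(6) = 3, then σ(3) = 3. So (σ ∘ τ)(6) = 3.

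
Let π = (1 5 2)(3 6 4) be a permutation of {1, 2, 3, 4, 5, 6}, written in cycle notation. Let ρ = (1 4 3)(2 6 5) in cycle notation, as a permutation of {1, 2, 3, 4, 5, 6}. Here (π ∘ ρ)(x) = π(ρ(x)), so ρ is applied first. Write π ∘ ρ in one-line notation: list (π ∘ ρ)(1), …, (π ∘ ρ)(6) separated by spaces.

3 4 5 6 1 2

(π ∘ ρ)(x) = π(ρ(x)). Computing each image: π(ρ(1)) = π(4) = 3, π(ρ(2)) = π(6) = 4, π(ρ(3)) = π(1) = 5, π(ρ(4)) = π(3) = 6, π(ρ(5)) = π(2) = 1, π(ρ(6)) = π(5) = 2.
Hence π ∘ ρ = [3 4 5 6 1 2].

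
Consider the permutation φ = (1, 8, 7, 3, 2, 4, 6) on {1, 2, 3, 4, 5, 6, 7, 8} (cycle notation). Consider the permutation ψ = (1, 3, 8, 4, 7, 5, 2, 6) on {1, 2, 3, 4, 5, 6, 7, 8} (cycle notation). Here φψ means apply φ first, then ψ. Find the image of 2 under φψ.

7

First apply φ: φ(2) = 4, then ψ(4) = 7. Thus (φψ)(2) = 7.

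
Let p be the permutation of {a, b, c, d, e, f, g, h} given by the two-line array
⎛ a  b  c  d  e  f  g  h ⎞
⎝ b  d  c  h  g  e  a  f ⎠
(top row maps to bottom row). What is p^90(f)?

h

Tracing f → e → … returns to f after 7 steps, so f lies in a 7-cycle (a, b, d, h, f, e, g).
Since the cycle has length 7, p^90 acts on it the same as p^6 (90 mod 7 = 6).
Stepping 6 places around the cycle: f → e → g → a → b → d → h.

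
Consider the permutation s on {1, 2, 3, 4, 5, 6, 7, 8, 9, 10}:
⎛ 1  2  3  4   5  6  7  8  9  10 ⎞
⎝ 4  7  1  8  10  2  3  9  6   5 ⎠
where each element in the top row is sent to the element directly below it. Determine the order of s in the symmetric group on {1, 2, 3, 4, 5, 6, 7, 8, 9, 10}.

8

Decomposing into disjoint cycles gives cycle lengths 8, 2.
Since disjoint cycles commute, ord(s) = lcm(8, 2) = 8.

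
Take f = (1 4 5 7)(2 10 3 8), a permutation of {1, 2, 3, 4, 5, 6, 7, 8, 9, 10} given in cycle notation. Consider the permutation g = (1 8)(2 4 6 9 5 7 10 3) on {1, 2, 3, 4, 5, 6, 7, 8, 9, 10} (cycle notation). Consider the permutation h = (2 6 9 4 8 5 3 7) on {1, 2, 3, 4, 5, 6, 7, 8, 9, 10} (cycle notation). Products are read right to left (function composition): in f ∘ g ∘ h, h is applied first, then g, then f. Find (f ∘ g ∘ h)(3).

Apply the permutations in order: h(3) = 7, then g(7) = 10, then f(10) = 3. So (f ∘ g ∘ h)(3) = 3.

3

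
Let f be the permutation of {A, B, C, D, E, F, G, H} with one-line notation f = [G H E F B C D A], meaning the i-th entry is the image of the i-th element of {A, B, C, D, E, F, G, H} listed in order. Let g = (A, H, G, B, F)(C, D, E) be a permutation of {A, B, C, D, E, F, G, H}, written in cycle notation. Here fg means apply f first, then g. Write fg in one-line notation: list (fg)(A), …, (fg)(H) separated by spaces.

B G C A F D E H

(fg)(x) = g(f(x)). Computing each image: g(f(A)) = g(G) = B, g(f(B)) = g(H) = G, g(f(C)) = g(E) = C, g(f(D)) = g(F) = A, g(f(E)) = g(B) = F, g(f(F)) = g(C) = D, g(f(G)) = g(D) = E, g(f(H)) = g(A) = H.
Hence fg = [B G C A F D E H].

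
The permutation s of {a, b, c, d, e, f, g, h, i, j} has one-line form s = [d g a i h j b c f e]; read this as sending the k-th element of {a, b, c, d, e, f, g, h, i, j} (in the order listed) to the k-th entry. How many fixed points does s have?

No element satisfies s(x) = x, so there are 0 fixed points.

0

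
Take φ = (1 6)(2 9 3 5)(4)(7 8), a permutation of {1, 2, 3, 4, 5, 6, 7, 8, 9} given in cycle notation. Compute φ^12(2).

2

2 lies in the 4-cycle (2 9 3 5).
Powers repeat with period 4 on this cycle, and 12 mod 4 = 0, so φ^12(2) = φ^0(2).
So φ^12(2) = 2.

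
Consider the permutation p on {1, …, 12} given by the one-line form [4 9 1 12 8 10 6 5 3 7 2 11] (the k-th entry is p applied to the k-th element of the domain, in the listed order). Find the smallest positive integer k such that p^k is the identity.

The disjoint-cycle form of p has cycle lengths 7, 3, 2.
Since disjoint cycles commute, ord(p) = lcm(7, 3, 2) = 42.

42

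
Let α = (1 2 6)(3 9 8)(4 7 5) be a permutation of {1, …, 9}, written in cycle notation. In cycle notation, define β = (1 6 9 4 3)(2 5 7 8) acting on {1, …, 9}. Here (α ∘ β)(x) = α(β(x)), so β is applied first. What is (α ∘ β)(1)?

1

β(1) = 6, then α(6) = 1; composing gives (α ∘ β)(1) = 1.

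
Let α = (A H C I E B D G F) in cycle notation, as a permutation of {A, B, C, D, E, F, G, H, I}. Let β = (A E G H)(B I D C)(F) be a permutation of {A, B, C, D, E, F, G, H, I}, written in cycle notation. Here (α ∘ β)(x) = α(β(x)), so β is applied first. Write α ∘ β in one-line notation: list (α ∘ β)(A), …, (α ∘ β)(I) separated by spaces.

B E D I F A C H G

(α ∘ β)(x) = α(β(x)). Computing each image: α(β(A)) = α(E) = B, α(β(B)) = α(I) = E, α(β(C)) = α(B) = D, α(β(D)) = α(C) = I, α(β(E)) = α(G) = F, α(β(F)) = α(F) = A, α(β(G)) = α(H) = C, α(β(H)) = α(A) = H, α(β(I)) = α(D) = G.
Hence α ∘ β = [B E D I F A C H G].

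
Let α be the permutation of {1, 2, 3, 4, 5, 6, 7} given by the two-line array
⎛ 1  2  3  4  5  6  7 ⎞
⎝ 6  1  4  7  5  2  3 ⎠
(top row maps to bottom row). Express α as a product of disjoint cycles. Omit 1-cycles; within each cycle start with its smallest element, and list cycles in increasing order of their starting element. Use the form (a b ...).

(1 6 2)(3 4 7)

Start at 1 and follow images: 1 → 6 → 2 → 1, giving the cycle (1 6 2).
Continuing from each remaining unvisited element yields (1 6 2)(3 4 7).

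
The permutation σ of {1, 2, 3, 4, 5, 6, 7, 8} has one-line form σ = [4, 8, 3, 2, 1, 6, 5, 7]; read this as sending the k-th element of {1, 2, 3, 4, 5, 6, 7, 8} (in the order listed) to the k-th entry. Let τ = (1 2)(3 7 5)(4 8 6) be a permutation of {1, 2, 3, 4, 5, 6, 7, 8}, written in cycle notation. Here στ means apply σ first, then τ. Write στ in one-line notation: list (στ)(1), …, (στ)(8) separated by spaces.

8 6 7 1 2 4 3 5

Chase each element through σ then τ: 1 → 4 → 8; 2 → 8 → 6; 3 → 3 → 7; 4 → 2 → 1; 5 → 1 → 2; 6 → 6 → 4; 7 → 5 → 3; 8 → 7 → 5.
Collecting the images, στ = [8 6 7 1 2 4 3 5].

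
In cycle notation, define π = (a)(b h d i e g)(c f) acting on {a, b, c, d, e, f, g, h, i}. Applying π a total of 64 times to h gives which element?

h lies in the 6-cycle (b h d i e g).
Powers repeat with period 6 on this cycle, and 64 mod 6 = 4, so π^64(h) = π^4(h).
Advancing 4 steps from h: h → d → i → e → g.

g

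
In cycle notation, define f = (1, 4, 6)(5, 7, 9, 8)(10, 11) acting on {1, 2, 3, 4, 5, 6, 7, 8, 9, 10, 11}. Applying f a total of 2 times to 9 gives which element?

5

9 lies in the 4-cycle (5, 7, 9, 8).
Advancing 2 steps from 9: 9 → 8 → 5.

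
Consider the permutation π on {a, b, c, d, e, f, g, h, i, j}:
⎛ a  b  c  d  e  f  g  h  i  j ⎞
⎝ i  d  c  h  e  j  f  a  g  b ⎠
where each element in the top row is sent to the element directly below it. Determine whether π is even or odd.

In disjoint-cycle form the cycle lengths are 8, 1, 1.
A cycle is odd iff its length is even; π has 1 even-length cycle, so sgn(π) = (−1)^1 and π is odd.

odd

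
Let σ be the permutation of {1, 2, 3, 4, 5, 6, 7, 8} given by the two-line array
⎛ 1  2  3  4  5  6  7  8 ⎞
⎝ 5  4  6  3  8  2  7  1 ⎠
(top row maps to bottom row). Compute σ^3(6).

Tracing 6 → 2 → … returns to 6 after 4 steps, so 6 lies in a 4-cycle (2, 4, 3, 6).
Advancing 3 steps from 6: 6 → 2 → 4 → 3.

3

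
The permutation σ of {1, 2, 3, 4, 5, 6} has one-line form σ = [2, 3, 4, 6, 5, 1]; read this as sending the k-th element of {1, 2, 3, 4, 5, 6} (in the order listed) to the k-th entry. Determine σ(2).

3

2 is element number 2 of the domain, and entry number 2 of the one-line form is 3, so σ(2) = 3.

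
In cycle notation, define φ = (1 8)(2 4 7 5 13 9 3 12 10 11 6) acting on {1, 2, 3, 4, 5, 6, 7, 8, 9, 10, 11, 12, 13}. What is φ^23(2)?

2 lies in the 11-cycle (2 4 7 5 13 9 3 12 10 11 6).
Powers repeat with period 11 on this cycle, and 23 mod 11 = 1, so φ^23(2) = φ^1(2).
Stepping 1 place around the cycle: 2 → 4.

4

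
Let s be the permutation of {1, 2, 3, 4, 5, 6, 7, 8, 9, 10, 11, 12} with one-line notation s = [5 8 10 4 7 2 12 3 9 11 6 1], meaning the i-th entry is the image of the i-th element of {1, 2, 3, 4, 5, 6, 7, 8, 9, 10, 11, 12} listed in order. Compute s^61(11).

Tracing 11 → 6 → … returns to 11 after 6 steps, so 11 lies in a 6-cycle (2 8 3 10 11 6).
Powers repeat with period 6 on this cycle, and 61 mod 6 = 1, so s^61(11) = s^1(11).
Advancing 1 step from 11: 11 → 6.

6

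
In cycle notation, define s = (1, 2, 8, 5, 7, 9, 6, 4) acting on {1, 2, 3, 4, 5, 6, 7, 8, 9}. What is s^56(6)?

6

6 lies in the 8-cycle (1, 2, 8, 5, 7, 9, 6, 4).
Since the cycle has length 8, s^56 acts on it the same as s^0 (56 mod 8 = 0).
So s^56(6) = 6.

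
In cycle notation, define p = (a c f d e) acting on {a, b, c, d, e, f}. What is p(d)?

d appears in (a c f d e); the next entry (wrapping around) is e.

e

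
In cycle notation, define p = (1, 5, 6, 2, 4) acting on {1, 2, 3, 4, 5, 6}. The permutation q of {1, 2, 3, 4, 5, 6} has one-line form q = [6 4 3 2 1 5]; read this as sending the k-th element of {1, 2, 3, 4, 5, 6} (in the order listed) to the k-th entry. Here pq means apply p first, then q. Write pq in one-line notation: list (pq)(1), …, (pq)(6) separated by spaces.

1 2 3 6 5 4

(pq)(x) = q(p(x)). Computing each image: q(p(1)) = q(5) = 1, q(p(2)) = q(4) = 2, q(p(3)) = q(3) = 3, q(p(4)) = q(1) = 6, q(p(5)) = q(6) = 5, q(p(6)) = q(2) = 4.
Hence pq = [1 2 3 6 5 4].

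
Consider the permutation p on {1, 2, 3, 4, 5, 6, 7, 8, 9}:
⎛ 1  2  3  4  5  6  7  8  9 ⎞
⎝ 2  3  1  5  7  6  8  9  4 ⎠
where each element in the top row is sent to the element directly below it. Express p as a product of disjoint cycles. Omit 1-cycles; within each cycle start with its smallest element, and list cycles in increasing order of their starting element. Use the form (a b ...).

Start at 1 and follow images: 1 → 2 → 3 → 1, giving the cycle (1 2 3).
Repeating from the next unused element and collecting all non-trivial cycles gives (1 2 3)(4 5 7 8 9).

(1 2 3)(4 5 7 8 9)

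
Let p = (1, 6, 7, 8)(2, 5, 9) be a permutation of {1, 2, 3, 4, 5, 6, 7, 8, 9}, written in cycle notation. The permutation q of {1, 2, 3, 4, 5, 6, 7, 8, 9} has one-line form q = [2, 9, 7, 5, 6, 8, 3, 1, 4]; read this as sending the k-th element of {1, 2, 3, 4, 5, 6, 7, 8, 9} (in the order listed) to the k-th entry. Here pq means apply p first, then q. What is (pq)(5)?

4

p(5) = 9, then q(9) = 4; composing gives (pq)(5) = 4.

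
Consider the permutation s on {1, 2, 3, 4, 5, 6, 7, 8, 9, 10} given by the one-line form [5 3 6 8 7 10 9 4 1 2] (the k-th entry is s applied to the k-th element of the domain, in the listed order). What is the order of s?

4

Decomposing into disjoint cycles gives cycle lengths 4, 4, 2.
The order of s is the least common multiple of its cycle lengths: lcm(4, 4, 2) = 4.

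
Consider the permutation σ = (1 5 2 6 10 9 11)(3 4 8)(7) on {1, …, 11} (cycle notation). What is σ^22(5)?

5 lies in the 7-cycle (1 5 2 6 10 9 11).
On a 7-cycle, σ^7 is the identity, so σ^22 = σ^1 there (22 ≡ 1 mod 7).
Advancing 1 step from 5: 5 → 2.

2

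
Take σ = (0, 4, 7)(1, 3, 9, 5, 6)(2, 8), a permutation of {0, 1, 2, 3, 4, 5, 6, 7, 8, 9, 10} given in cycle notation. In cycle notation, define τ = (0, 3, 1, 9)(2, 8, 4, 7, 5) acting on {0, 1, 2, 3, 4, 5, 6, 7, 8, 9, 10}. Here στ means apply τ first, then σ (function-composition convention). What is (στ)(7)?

τ(7) = 5, then σ(5) = 6; composing gives (στ)(7) = 6.

6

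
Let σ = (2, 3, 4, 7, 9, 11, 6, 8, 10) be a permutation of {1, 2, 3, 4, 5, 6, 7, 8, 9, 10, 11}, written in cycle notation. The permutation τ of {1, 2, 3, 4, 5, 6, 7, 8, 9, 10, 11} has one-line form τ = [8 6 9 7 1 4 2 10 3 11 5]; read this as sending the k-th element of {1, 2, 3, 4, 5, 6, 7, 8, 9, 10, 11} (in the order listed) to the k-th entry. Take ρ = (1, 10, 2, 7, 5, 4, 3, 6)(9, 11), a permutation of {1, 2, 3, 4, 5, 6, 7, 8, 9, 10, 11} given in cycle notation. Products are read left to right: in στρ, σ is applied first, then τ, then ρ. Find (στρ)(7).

6

(στρ)(7) = ρ(τ(σ(7))). σ(7) = 9, then τ(9) = 3, then ρ(3) = 6, so the result is 6.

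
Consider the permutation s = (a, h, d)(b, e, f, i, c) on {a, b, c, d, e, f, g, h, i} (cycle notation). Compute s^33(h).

h lies in the 3-cycle (a, h, d).
Since the cycle has length 3, s^33 acts on it the same as s^0 (33 mod 3 = 0).
So s^33(h) = h.

h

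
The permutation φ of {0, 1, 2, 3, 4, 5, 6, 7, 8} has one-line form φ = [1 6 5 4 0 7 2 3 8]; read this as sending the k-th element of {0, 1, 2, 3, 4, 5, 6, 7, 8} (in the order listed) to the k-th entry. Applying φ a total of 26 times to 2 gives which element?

7

Tracing 2 → 5 → … returns to 2 after 8 steps, so 2 lies in an 8-cycle (0 1 6 2 5 7 3 4).
Powers repeat with period 8 on this cycle, and 26 mod 8 = 2, so φ^26(2) = φ^2(2).
Stepping 2 places around the cycle: 2 → 5 → 7.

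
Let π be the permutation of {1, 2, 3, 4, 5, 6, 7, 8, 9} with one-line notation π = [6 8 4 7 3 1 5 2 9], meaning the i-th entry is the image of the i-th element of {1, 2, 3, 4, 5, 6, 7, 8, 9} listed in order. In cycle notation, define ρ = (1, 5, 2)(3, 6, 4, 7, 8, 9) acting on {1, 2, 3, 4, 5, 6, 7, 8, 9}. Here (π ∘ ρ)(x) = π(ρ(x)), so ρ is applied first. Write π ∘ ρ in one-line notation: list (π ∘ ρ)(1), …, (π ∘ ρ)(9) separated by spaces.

3 6 1 5 8 7 2 9 4

Chase each element through ρ then π: 1 → 5 → 3; 2 → 1 → 6; 3 → 6 → 1; 4 → 7 → 5; 5 → 2 → 8; 6 → 4 → 7; 7 → 8 → 2; 8 → 9 → 9; 9 → 3 → 4.
So π ∘ ρ in one-line form is 3 6 1 5 8 7 2 9 4.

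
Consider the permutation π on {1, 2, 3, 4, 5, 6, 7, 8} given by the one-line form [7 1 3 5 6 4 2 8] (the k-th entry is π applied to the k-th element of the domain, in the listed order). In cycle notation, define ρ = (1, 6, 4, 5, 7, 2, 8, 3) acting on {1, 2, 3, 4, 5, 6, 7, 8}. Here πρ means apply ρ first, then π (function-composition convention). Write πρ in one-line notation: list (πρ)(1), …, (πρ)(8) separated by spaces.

(πρ)(x) = π(ρ(x)). Computing each image: π(ρ(1)) = π(6) = 4, π(ρ(2)) = π(8) = 8, π(ρ(3)) = π(1) = 7, π(ρ(4)) = π(5) = 6, π(ρ(5)) = π(7) = 2, π(ρ(6)) = π(4) = 5, π(ρ(7)) = π(2) = 1, π(ρ(8)) = π(3) = 3.
Hence πρ = [4 8 7 6 2 5 1 3].

4 8 7 6 2 5 1 3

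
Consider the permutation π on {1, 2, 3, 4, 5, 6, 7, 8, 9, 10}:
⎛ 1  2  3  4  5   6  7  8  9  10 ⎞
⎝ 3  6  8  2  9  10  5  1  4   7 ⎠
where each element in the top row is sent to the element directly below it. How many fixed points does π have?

0

No element satisfies π(x) = x, so there are 0 fixed points.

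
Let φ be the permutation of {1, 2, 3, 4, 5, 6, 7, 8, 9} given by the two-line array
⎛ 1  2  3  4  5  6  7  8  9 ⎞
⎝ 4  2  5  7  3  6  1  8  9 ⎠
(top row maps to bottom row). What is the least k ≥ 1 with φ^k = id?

Writing φ as disjoint cycles, the cycle lengths are 3, 2, 1, 1, 1, 1.
Since disjoint cycles commute, ord(φ) = lcm(3, 2) = 6.

6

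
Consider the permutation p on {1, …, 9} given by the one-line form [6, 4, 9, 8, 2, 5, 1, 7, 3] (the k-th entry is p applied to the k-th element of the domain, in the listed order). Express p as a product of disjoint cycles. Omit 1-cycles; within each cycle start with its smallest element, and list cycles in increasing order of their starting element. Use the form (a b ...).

(1 6 5 2 4 8 7)(3 9)

Start at 1 and follow images: 1 → 6 → 5 → 2 → 4 → 8 → 7 → 1, giving the cycle (1 6 5 2 4 8 7).
Repeating from the next unused element and collecting all non-trivial cycles gives (1 6 5 2 4 8 7)(3 9).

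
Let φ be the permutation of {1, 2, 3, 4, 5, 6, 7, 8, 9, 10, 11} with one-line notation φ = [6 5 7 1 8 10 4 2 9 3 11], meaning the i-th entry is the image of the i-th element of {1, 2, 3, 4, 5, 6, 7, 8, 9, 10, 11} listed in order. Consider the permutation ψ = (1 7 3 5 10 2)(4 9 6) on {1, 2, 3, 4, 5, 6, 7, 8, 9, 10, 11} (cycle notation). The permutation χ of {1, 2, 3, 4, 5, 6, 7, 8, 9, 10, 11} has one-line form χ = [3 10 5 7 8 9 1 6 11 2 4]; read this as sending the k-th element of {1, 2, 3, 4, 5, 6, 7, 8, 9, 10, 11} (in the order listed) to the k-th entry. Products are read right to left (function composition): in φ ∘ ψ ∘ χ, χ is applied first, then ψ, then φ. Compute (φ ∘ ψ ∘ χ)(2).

(φ ∘ ψ ∘ χ)(2) = φ(ψ(χ(2))). χ(2) = 10, then ψ(10) = 2, then φ(2) = 5, so the result is 5.

5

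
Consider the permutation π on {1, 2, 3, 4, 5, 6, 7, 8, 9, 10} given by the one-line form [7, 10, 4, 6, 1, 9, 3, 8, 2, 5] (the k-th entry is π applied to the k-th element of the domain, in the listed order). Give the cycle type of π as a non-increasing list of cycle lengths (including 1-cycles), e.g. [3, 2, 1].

[9, 1]

The disjoint cycles are (1 7 3 4 6 9 2 10 5)(8), with lengths 9, 1 in non-increasing order.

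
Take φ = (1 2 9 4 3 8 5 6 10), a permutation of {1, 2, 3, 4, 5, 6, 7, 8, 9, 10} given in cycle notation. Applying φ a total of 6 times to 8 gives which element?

8 lies in the 9-cycle (1 2 9 4 3 8 5 6 10).
Advancing 6 steps from 8: 8 → 5 → 6 → 10 → 1 → 2 → 9.

9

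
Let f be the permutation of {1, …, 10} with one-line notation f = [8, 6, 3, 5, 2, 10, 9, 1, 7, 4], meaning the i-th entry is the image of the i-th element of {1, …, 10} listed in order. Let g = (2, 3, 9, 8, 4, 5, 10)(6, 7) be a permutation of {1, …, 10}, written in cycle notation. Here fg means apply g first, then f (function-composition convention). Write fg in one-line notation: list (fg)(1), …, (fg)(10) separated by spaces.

For each element, apply g then f: 1 → 1 → 8; 2 → 3 → 3; 3 → 9 → 7; 4 → 5 → 2; 5 → 10 → 4; 6 → 7 → 9; 7 → 6 → 10; 8 → 4 → 5; 9 → 8 → 1; 10 → 2 → 6.
Collecting the images, fg = [8 3 7 2 4 9 10 5 1 6].

8 3 7 2 4 9 10 5 1 6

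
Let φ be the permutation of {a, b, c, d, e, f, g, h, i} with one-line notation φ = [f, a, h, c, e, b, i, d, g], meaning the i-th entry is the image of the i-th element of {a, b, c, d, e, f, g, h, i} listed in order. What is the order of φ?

6

Decomposing into disjoint cycles gives cycle lengths 3, 3, 2, 1.
The order is lcm(3, 3, 2) = 6.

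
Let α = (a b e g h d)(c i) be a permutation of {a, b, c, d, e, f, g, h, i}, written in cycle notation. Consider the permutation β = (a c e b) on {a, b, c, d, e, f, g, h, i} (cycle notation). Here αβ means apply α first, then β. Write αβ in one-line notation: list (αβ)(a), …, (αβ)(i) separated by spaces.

a b i c g f h d e

(αβ)(x) = β(α(x)). Computing each image: β(α(a)) = β(b) = a, β(α(b)) = β(e) = b, β(α(c)) = β(i) = i, β(α(d)) = β(a) = c, β(α(e)) = β(g) = g, β(α(f)) = β(f) = f, β(α(g)) = β(h) = h, β(α(h)) = β(d) = d, β(α(i)) = β(c) = e.
Hence αβ = [a b i c g f h d e].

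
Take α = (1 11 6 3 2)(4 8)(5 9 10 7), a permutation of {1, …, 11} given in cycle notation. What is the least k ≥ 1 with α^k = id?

The cycle type of α is (5, 4, 2).
Since disjoint cycles commute, ord(α) = lcm(5, 4, 2) = 20.

20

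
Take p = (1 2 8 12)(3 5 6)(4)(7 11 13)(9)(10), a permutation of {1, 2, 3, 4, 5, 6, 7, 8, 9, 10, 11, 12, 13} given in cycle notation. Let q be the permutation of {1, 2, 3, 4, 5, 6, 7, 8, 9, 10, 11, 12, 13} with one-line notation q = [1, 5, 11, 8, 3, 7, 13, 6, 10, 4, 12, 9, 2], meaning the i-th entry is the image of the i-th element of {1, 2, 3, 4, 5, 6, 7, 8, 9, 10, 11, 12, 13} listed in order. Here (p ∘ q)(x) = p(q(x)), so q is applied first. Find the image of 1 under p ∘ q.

q(1) = 1, then p(1) = 2; composing gives (p ∘ q)(1) = 2.

2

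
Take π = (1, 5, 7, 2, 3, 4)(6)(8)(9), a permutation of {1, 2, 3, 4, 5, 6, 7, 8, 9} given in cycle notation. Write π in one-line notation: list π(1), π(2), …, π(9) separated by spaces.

5 3 4 1 7 6 2 8 9

Reading each image from the cycles: 1→5, 2→3, 3→4, 4→1, 5→7, 6→6, 7→2, 8→8, 9→9.
So the one-line form is 5 3 4 1 7 6 2 8 9.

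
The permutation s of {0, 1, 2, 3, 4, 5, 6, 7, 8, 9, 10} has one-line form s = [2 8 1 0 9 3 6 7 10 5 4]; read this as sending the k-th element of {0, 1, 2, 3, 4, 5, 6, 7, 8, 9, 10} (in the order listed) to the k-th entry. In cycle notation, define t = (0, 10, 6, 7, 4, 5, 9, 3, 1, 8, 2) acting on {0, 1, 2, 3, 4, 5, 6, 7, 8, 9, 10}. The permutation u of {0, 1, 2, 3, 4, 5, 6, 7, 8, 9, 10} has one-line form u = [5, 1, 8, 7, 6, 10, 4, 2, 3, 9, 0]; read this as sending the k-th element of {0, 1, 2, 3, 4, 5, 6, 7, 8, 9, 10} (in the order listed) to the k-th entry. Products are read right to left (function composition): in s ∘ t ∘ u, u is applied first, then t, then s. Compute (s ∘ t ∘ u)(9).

0

(s ∘ t ∘ u)(9) = s(t(u(9))). u(9) = 9, then t(9) = 3, then s(3) = 0, so the result is 0.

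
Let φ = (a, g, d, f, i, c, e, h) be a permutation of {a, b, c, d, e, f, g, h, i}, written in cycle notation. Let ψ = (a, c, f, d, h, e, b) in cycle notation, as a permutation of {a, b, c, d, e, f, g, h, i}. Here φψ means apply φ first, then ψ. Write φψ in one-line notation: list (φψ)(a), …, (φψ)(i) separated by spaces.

Chase each element through φ then ψ: a → g → g; b → b → a; c → e → b; d → f → d; e → h → e; f → i → i; g → d → h; h → a → c; i → c → f.
Collecting the images, φψ = [g a b d e i h c f].

g a b d e i h c f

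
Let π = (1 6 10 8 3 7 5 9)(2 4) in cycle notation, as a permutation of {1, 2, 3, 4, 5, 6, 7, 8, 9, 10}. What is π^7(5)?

7

5 lies in the 8-cycle (1 6 10 8 3 7 5 9).
Advancing 7 steps from 5: 5 → 9 → 1 → 6 → 10 → 8 → 3 → 7.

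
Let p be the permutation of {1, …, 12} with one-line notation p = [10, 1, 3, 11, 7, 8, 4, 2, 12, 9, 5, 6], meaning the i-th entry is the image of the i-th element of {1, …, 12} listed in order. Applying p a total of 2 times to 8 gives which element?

Tracing 8 → 2 → … returns to 8 after 7 steps, so 8 lies in a 7-cycle (1 10 9 12 6 8 2).
Stepping 2 places around the cycle: 8 → 2 → 1.

1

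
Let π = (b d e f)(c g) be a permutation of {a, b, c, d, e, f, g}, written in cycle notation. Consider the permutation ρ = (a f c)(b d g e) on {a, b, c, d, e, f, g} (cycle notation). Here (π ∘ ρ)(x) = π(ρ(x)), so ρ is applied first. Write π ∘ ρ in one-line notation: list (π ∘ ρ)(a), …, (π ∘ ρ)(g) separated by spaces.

Chase each element through ρ then π: a → f → b; b → d → e; c → a → a; d → g → c; e → b → d; f → c → g; g → e → f.
So π ∘ ρ in one-line form is b e a c d g f.

b e a c d g f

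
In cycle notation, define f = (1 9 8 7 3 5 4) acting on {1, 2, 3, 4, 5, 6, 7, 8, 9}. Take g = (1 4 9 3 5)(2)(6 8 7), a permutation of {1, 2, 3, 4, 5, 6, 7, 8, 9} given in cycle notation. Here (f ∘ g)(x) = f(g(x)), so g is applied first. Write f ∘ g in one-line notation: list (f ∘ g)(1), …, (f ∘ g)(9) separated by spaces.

(f ∘ g)(x) = f(g(x)). Computing each image: f(g(1)) = f(4) = 1, f(g(2)) = f(2) = 2, f(g(3)) = f(5) = 4, f(g(4)) = f(9) = 8, f(g(5)) = f(1) = 9, f(g(6)) = f(8) = 7, f(g(7)) = f(6) = 6, f(g(8)) = f(7) = 3, f(g(9)) = f(3) = 5.
Hence f ∘ g = [1 2 4 8 9 7 6 3 5].

1 2 4 8 9 7 6 3 5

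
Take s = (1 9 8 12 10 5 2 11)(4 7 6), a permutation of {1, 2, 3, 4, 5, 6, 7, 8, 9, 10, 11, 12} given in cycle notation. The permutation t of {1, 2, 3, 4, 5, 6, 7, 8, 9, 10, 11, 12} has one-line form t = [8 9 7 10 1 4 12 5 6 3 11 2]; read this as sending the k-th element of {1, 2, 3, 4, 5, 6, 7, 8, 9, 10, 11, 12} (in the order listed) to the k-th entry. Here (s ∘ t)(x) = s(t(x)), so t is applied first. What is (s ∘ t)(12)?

First apply t: t(12) = 2, then s(2) = 11. Thus (s ∘ t)(12) = 11.

11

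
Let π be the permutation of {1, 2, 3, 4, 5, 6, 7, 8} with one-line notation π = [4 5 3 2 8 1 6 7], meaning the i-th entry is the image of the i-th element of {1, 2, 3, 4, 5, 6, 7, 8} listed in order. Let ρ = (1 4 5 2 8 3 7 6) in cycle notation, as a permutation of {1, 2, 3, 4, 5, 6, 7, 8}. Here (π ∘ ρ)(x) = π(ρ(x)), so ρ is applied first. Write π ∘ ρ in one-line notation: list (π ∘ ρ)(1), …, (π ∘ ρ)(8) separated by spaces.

2 7 6 8 5 4 1 3

For each element, apply ρ then π: 1 → 4 → 2; 2 → 8 → 7; 3 → 7 → 6; 4 → 5 → 8; 5 → 2 → 5; 6 → 1 → 4; 7 → 6 → 1; 8 → 3 → 3.
Collecting the images, π ∘ ρ = [2 7 6 8 5 4 1 3].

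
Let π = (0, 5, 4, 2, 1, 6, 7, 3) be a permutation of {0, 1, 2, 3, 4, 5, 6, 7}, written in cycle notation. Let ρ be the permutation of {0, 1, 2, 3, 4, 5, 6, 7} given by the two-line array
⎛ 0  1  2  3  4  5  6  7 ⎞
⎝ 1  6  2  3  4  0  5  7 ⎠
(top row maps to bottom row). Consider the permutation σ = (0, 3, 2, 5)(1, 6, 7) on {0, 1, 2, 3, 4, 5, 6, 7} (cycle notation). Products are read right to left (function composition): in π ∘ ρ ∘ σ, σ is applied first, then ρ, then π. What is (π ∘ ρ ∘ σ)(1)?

Apply the permutations in order: σ(1) = 6, then ρ(6) = 5, then π(5) = 4. So (π ∘ ρ ∘ σ)(1) = 4.

4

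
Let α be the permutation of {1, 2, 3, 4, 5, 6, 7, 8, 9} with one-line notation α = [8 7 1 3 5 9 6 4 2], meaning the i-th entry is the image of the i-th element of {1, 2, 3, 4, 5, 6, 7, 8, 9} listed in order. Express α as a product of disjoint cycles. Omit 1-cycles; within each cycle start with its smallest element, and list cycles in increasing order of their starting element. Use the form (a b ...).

From 1: 1 → 8 → 4 → 3 → 1, closing the cycle (1 8 4 3).
Continuing from each remaining unvisited element yields (1 8 4 3)(2 7 6 9).

(1 8 4 3)(2 7 6 9)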